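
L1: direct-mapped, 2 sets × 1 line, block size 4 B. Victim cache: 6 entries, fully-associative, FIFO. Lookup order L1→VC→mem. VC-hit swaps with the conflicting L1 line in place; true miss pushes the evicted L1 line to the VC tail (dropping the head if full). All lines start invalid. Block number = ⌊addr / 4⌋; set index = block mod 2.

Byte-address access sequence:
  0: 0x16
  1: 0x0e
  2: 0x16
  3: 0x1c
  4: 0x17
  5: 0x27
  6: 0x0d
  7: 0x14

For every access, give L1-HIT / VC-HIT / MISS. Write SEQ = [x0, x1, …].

0: 0x16 (blk 5, set 1) → MISS  vc=[]
1: 0xe (blk 3, set 1) → MISS  vc=[5]
2: 0x16 (blk 5, set 1) → VC-HIT  vc=[3]
3: 0x1c (blk 7, set 1) → MISS  vc=[3, 5]
4: 0x17 (blk 5, set 1) → VC-HIT  vc=[3, 7]
5: 0x27 (blk 9, set 1) → MISS  vc=[3, 7, 5]
6: 0xd (blk 3, set 1) → VC-HIT  vc=[9, 7, 5]
7: 0x14 (blk 5, set 1) → VC-HIT  vc=[9, 7, 3]

SEQ = [MISS, MISS, VC-HIT, MISS, VC-HIT, MISS, VC-HIT, VC-HIT]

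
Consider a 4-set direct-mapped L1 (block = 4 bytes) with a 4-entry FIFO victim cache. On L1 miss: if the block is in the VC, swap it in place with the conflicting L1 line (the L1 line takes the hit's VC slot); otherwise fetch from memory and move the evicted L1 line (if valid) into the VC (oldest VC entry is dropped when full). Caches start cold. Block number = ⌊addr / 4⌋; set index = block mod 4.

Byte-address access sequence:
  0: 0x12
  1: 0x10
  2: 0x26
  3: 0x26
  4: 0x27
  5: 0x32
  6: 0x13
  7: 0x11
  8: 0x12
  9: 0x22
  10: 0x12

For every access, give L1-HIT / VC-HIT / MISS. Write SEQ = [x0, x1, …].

  [0] addr=0x12 blk=4 s=0: MISS | VC []
  [1] addr=0x10 blk=4 s=0: L1-HIT | VC []
  [2] addr=0x26 blk=9 s=1: MISS | VC []
  [3] addr=0x26 blk=9 s=1: L1-HIT | VC []
  [4] addr=0x27 blk=9 s=1: L1-HIT | VC []
  [5] addr=0x32 blk=12 s=0: MISS | VC [4]
  [6] addr=0x13 blk=4 s=0: VC-HIT | VC [12]
  [7] addr=0x11 blk=4 s=0: L1-HIT | VC [12]
  [8] addr=0x12 blk=4 s=0: L1-HIT | VC [12]
  [9] addr=0x22 blk=8 s=0: MISS | VC [12, 4]
  [10] addr=0x12 blk=4 s=0: VC-HIT | VC [12, 8]

SEQ = [MISS, L1-HIT, MISS, L1-HIT, L1-HIT, MISS, VC-HIT, L1-HIT, L1-HIT, MISS, VC-HIT]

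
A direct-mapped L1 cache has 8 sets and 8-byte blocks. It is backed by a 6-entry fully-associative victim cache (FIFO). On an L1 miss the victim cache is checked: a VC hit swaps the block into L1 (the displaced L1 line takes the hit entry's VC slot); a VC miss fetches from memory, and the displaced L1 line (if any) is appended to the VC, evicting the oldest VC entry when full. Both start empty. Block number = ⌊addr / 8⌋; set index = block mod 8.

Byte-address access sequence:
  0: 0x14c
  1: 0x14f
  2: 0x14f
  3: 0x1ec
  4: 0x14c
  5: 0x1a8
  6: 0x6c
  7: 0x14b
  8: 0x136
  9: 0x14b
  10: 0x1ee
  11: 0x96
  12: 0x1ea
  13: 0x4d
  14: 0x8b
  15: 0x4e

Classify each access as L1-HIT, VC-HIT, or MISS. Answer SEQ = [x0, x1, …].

SEQ = [MISS, L1-HIT, L1-HIT, MISS, L1-HIT, MISS, MISS, L1-HIT, MISS, L1-HIT, VC-HIT, MISS, L1-HIT, MISS, MISS, VC-HIT]

#0 0x14c→b41/s1 MISS; vc=[]
#1 0x14f→b41/s1 L1-HIT; vc=[]
#2 0x14f→b41/s1 L1-HIT; vc=[]
#3 0x1ec→b61/s5 MISS; vc=[]
#4 0x14c→b41/s1 L1-HIT; vc=[]
#5 0x1a8→b53/s5 MISS; vc=[61]
#6 0x6c→b13/s5 MISS; vc=[61,53]
#7 0x14b→b41/s1 L1-HIT; vc=[61,53]
#8 0x136→b38/s6 MISS; vc=[61,53]
#9 0x14b→b41/s1 L1-HIT; vc=[61,53]
#10 0x1ee→b61/s5 VC-HIT; vc=[13,53]
#11 0x96→b18/s2 MISS; vc=[13,53]
#12 0x1ea→b61/s5 L1-HIT; vc=[13,53]
#13 0x4d→b9/s1 MISS; vc=[13,53,41]
#14 0x8b→b17/s1 MISS; vc=[13,53,41,9]
#15 0x4e→b9/s1 VC-HIT; vc=[13,53,41,17]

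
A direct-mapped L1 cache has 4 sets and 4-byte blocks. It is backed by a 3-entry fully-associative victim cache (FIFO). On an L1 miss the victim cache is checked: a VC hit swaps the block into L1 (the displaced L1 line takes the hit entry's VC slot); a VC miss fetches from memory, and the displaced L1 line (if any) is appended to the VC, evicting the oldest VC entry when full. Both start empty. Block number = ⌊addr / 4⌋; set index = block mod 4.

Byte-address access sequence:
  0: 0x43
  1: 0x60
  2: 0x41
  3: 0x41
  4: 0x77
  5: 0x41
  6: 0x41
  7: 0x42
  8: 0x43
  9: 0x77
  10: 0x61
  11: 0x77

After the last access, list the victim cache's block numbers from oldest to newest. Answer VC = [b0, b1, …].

0: 0x43 (blk 16, set 0) → MISS  vc=[]
1: 0x60 (blk 24, set 0) → MISS  vc=[16]
2: 0x41 (blk 16, set 0) → VC-HIT  vc=[24]
3: 0x41 (blk 16, set 0) → L1-HIT  vc=[24]
4: 0x77 (blk 29, set 1) → MISS  vc=[24]
5: 0x41 (blk 16, set 0) → L1-HIT  vc=[24]
6: 0x41 (blk 16, set 0) → L1-HIT  vc=[24]
7: 0x42 (blk 16, set 0) → L1-HIT  vc=[24]
8: 0x43 (blk 16, set 0) → L1-HIT  vc=[24]
9: 0x77 (blk 29, set 1) → L1-HIT  vc=[24]
10: 0x61 (blk 24, set 0) → VC-HIT  vc=[16]
11: 0x77 (blk 29, set 1) → L1-HIT  vc=[16]

VC = [16]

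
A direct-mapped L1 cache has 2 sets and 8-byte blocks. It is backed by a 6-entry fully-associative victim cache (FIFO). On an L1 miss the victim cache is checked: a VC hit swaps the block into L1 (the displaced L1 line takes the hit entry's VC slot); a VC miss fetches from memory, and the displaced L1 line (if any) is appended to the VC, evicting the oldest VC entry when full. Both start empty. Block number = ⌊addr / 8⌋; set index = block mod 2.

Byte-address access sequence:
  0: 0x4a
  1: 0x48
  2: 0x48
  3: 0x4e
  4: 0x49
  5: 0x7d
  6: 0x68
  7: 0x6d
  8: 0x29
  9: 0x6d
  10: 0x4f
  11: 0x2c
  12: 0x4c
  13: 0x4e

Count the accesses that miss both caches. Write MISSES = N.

MISSES = 4

#0 0x4a→b9/s1 MISS; vc=[]
#1 0x48→b9/s1 L1-HIT; vc=[]
#2 0x48→b9/s1 L1-HIT; vc=[]
#3 0x4e→b9/s1 L1-HIT; vc=[]
#4 0x49→b9/s1 L1-HIT; vc=[]
#5 0x7d→b15/s1 MISS; vc=[9]
#6 0x68→b13/s1 MISS; vc=[9,15]
#7 0x6d→b13/s1 L1-HIT; vc=[9,15]
#8 0x29→b5/s1 MISS; vc=[9,15,13]
#9 0x6d→b13/s1 VC-HIT; vc=[9,15,5]
#10 0x4f→b9/s1 VC-HIT; vc=[13,15,5]
#11 0x2c→b5/s1 VC-HIT; vc=[13,15,9]
#12 0x4c→b9/s1 VC-HIT; vc=[13,15,5]
#13 0x4e→b9/s1 L1-HIT; vc=[13,15,5]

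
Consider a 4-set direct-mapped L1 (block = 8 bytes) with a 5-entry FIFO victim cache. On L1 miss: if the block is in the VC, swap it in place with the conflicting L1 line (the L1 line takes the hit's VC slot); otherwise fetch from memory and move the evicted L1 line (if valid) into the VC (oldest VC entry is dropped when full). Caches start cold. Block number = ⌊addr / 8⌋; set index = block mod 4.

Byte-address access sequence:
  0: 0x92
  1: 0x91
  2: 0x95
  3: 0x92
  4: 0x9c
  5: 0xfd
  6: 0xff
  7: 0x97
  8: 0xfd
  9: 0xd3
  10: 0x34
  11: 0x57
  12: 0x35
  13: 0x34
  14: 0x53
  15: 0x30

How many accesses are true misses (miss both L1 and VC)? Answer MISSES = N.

MISSES = 6

#0 0x92→b18/s2 MISS; vc=[]
#1 0x91→b18/s2 L1-HIT; vc=[]
#2 0x95→b18/s2 L1-HIT; vc=[]
#3 0x92→b18/s2 L1-HIT; vc=[]
#4 0x9c→b19/s3 MISS; vc=[]
#5 0xfd→b31/s3 MISS; vc=[19]
#6 0xff→b31/s3 L1-HIT; vc=[19]
#7 0x97→b18/s2 L1-HIT; vc=[19]
#8 0xfd→b31/s3 L1-HIT; vc=[19]
#9 0xd3→b26/s2 MISS; vc=[19,18]
#10 0x34→b6/s2 MISS; vc=[19,18,26]
#11 0x57→b10/s2 MISS; vc=[19,18,26,6]
#12 0x35→b6/s2 VC-HIT; vc=[19,18,26,10]
#13 0x34→b6/s2 L1-HIT; vc=[19,18,26,10]
#14 0x53→b10/s2 VC-HIT; vc=[19,18,26,6]
#15 0x30→b6/s2 VC-HIT; vc=[19,18,26,10]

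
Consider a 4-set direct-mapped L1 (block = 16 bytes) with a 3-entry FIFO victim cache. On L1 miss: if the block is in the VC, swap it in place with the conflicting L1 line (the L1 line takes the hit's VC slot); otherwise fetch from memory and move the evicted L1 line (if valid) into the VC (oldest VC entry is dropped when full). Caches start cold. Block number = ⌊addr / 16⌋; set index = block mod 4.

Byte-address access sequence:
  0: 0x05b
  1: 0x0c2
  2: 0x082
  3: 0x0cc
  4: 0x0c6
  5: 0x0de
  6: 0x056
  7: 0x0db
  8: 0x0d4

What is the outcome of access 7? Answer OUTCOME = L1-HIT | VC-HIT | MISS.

  [0] addr=0x5b blk=5 s=1: MISS | VC []
  [1] addr=0xc2 blk=12 s=0: MISS | VC []
  [2] addr=0x82 blk=8 s=0: MISS | VC [12]
  [3] addr=0xcc blk=12 s=0: VC-HIT | VC [8]
  [4] addr=0xc6 blk=12 s=0: L1-HIT | VC [8]
  [5] addr=0xde blk=13 s=1: MISS | VC [8, 5]
  [6] addr=0x56 blk=5 s=1: VC-HIT | VC [8, 13]
  [7] addr=0xdb blk=13 s=1: VC-HIT | VC [8, 5]
  [8] addr=0xd4 blk=13 s=1: L1-HIT | VC [8, 5]

OUTCOME = VC-HIT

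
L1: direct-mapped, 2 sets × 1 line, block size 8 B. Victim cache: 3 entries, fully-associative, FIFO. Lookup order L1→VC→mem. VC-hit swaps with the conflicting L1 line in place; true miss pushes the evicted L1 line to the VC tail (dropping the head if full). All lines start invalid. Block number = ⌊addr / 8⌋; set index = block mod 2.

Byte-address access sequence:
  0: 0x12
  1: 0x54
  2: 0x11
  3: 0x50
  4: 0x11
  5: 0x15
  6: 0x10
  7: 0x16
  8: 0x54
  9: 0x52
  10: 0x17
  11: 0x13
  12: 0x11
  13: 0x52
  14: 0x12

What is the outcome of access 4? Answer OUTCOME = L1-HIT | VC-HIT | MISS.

OUTCOME = VC-HIT

#0 0x12→b2/s0 MISS; vc=[]
#1 0x54→b10/s0 MISS; vc=[2]
#2 0x11→b2/s0 VC-HIT; vc=[10]
#3 0x50→b10/s0 VC-HIT; vc=[2]
#4 0x11→b2/s0 VC-HIT; vc=[10]
#5 0x15→b2/s0 L1-HIT; vc=[10]
#6 0x10→b2/s0 L1-HIT; vc=[10]
#7 0x16→b2/s0 L1-HIT; vc=[10]
#8 0x54→b10/s0 VC-HIT; vc=[2]
#9 0x52→b10/s0 L1-HIT; vc=[2]
#10 0x17→b2/s0 VC-HIT; vc=[10]
#11 0x13→b2/s0 L1-HIT; vc=[10]
#12 0x11→b2/s0 L1-HIT; vc=[10]
#13 0x52→b10/s0 VC-HIT; vc=[2]
#14 0x12→b2/s0 VC-HIT; vc=[10]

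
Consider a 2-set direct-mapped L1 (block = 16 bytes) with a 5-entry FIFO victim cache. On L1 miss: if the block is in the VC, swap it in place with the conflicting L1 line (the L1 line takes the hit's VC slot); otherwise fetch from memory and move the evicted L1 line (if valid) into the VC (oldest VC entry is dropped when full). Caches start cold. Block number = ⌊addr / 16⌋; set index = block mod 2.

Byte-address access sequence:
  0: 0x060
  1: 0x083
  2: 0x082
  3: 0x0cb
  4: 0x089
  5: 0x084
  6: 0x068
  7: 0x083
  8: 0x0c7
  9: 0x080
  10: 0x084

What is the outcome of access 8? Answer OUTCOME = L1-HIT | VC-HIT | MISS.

OUTCOME = VC-HIT

0: 0x60 (blk 6, set 0) → MISS  vc=[]
1: 0x83 (blk 8, set 0) → MISS  vc=[6]
2: 0x82 (blk 8, set 0) → L1-HIT  vc=[6]
3: 0xcb (blk 12, set 0) → MISS  vc=[6, 8]
4: 0x89 (blk 8, set 0) → VC-HIT  vc=[6, 12]
5: 0x84 (blk 8, set 0) → L1-HIT  vc=[6, 12]
6: 0x68 (blk 6, set 0) → VC-HIT  vc=[8, 12]
7: 0x83 (blk 8, set 0) → VC-HIT  vc=[6, 12]
8: 0xc7 (blk 12, set 0) → VC-HIT  vc=[6, 8]
9: 0x80 (blk 8, set 0) → VC-HIT  vc=[6, 12]
10: 0x84 (blk 8, set 0) → L1-HIT  vc=[6, 12]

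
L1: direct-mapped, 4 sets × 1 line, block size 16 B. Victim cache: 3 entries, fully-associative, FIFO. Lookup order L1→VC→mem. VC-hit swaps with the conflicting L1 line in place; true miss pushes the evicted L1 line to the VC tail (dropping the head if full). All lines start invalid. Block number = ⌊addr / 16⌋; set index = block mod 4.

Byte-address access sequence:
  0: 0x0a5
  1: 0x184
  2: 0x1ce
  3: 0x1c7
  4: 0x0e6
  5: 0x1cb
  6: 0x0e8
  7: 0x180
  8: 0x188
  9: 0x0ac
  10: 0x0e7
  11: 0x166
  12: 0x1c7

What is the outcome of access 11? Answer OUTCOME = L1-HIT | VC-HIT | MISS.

0: 0xa5 (blk 10, set 2) → MISS  vc=[]
1: 0x184 (blk 24, set 0) → MISS  vc=[]
2: 0x1ce (blk 28, set 0) → MISS  vc=[24]
3: 0x1c7 (blk 28, set 0) → L1-HIT  vc=[24]
4: 0xe6 (blk 14, set 2) → MISS  vc=[24, 10]
5: 0x1cb (blk 28, set 0) → L1-HIT  vc=[24, 10]
6: 0xe8 (blk 14, set 2) → L1-HIT  vc=[24, 10]
7: 0x180 (blk 24, set 0) → VC-HIT  vc=[28, 10]
8: 0x188 (blk 24, set 0) → L1-HIT  vc=[28, 10]
9: 0xac (blk 10, set 2) → VC-HIT  vc=[28, 14]
10: 0xe7 (blk 14, set 2) → VC-HIT  vc=[28, 10]
11: 0x166 (blk 22, set 2) → MISS  vc=[28, 10, 14]
12: 0x1c7 (blk 28, set 0) → VC-HIT  vc=[24, 10, 14]

OUTCOME = MISS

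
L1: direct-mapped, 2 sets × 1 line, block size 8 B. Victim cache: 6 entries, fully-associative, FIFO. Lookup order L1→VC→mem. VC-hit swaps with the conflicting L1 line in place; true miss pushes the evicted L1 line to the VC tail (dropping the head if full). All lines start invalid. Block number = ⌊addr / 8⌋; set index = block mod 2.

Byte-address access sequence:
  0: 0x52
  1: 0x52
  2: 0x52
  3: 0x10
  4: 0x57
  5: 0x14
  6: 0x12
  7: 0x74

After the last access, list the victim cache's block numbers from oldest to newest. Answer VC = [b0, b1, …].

VC = [10, 2]

#0 0x52→b10/s0 MISS; vc=[]
#1 0x52→b10/s0 L1-HIT; vc=[]
#2 0x52→b10/s0 L1-HIT; vc=[]
#3 0x10→b2/s0 MISS; vc=[10]
#4 0x57→b10/s0 VC-HIT; vc=[2]
#5 0x14→b2/s0 VC-HIT; vc=[10]
#6 0x12→b2/s0 L1-HIT; vc=[10]
#7 0x74→b14/s0 MISS; vc=[10,2]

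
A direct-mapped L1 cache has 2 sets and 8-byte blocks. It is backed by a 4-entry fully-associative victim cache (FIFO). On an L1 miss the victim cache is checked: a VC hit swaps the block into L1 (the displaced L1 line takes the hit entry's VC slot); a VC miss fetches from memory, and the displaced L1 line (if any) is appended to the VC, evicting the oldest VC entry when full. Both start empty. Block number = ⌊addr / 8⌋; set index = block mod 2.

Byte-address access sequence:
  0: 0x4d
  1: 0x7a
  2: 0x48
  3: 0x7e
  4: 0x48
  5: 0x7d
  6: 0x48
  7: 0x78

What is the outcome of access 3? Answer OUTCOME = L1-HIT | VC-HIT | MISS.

OUTCOME = VC-HIT

#0 0x4d→b9/s1 MISS; vc=[]
#1 0x7a→b15/s1 MISS; vc=[9]
#2 0x48→b9/s1 VC-HIT; vc=[15]
#3 0x7e→b15/s1 VC-HIT; vc=[9]
#4 0x48→b9/s1 VC-HIT; vc=[15]
#5 0x7d→b15/s1 VC-HIT; vc=[9]
#6 0x48→b9/s1 VC-HIT; vc=[15]
#7 0x78→b15/s1 VC-HIT; vc=[9]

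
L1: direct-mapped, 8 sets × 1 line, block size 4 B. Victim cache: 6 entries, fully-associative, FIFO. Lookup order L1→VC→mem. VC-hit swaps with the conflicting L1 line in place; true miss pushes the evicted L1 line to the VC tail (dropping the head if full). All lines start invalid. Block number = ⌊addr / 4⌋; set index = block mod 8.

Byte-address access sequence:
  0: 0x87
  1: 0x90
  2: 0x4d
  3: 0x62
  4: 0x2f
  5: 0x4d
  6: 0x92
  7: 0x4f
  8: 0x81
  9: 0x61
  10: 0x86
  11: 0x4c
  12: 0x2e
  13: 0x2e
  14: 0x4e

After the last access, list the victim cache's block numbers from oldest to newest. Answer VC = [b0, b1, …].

  [0] addr=0x87 blk=33 s=1: MISS | VC []
  [1] addr=0x90 blk=36 s=4: MISS | VC []
  [2] addr=0x4d blk=19 s=3: MISS | VC []
  [3] addr=0x62 blk=24 s=0: MISS | VC []
  [4] addr=0x2f blk=11 s=3: MISS | VC [19]
  [5] addr=0x4d blk=19 s=3: VC-HIT | VC [11]
  [6] addr=0x92 blk=36 s=4: L1-HIT | VC [11]
  [7] addr=0x4f blk=19 s=3: L1-HIT | VC [11]
  [8] addr=0x81 blk=32 s=0: MISS | VC [11, 24]
  [9] addr=0x61 blk=24 s=0: VC-HIT | VC [11, 32]
  [10] addr=0x86 blk=33 s=1: L1-HIT | VC [11, 32]
  [11] addr=0x4c blk=19 s=3: L1-HIT | VC [11, 32]
  [12] addr=0x2e blk=11 s=3: VC-HIT | VC [19, 32]
  [13] addr=0x2e blk=11 s=3: L1-HIT | VC [19, 32]
  [14] addr=0x4e blk=19 s=3: VC-HIT | VC [11, 32]

VC = [11, 32]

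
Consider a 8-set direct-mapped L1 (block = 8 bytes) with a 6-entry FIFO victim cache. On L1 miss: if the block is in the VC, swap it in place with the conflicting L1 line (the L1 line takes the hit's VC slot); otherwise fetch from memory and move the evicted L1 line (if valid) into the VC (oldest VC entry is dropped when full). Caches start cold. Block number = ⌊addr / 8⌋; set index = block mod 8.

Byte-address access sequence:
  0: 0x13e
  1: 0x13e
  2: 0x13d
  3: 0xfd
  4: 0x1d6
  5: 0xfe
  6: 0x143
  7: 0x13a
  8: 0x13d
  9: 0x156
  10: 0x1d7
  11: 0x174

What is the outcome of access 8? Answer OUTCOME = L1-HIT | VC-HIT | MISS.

#0 0x13e→b39/s7 MISS; vc=[]
#1 0x13e→b39/s7 L1-HIT; vc=[]
#2 0x13d→b39/s7 L1-HIT; vc=[]
#3 0xfd→b31/s7 MISS; vc=[39]
#4 0x1d6→b58/s2 MISS; vc=[39]
#5 0xfe→b31/s7 L1-HIT; vc=[39]
#6 0x143→b40/s0 MISS; vc=[39]
#7 0x13a→b39/s7 VC-HIT; vc=[31]
#8 0x13d→b39/s7 L1-HIT; vc=[31]
#9 0x156→b42/s2 MISS; vc=[31,58]
#10 0x1d7→b58/s2 VC-HIT; vc=[31,42]
#11 0x174→b46/s6 MISS; vc=[31,42]

OUTCOME = L1-HIT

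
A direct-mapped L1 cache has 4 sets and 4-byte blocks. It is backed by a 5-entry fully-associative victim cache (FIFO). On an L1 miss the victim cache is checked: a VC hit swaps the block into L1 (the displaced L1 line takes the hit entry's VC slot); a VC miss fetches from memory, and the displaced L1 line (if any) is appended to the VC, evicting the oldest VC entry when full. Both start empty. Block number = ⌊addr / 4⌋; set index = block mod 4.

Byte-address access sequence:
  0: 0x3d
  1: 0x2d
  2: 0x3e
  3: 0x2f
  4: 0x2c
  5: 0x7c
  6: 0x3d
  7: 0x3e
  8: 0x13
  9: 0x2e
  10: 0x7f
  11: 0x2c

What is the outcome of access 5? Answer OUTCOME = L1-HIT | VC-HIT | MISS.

  [0] addr=0x3d blk=15 s=3: MISS | VC []
  [1] addr=0x2d blk=11 s=3: MISS | VC [15]
  [2] addr=0x3e blk=15 s=3: VC-HIT | VC [11]
  [3] addr=0x2f blk=11 s=3: VC-HIT | VC [15]
  [4] addr=0x2c blk=11 s=3: L1-HIT | VC [15]
  [5] addr=0x7c blk=31 s=3: MISS | VC [15, 11]
  [6] addr=0x3d blk=15 s=3: VC-HIT | VC [31, 11]
  [7] addr=0x3e blk=15 s=3: L1-HIT | VC [31, 11]
  [8] addr=0x13 blk=4 s=0: MISS | VC [31, 11]
  [9] addr=0x2e blk=11 s=3: VC-HIT | VC [31, 15]
  [10] addr=0x7f blk=31 s=3: VC-HIT | VC [11, 15]
  [11] addr=0x2c blk=11 s=3: VC-HIT | VC [31, 15]

OUTCOME = MISS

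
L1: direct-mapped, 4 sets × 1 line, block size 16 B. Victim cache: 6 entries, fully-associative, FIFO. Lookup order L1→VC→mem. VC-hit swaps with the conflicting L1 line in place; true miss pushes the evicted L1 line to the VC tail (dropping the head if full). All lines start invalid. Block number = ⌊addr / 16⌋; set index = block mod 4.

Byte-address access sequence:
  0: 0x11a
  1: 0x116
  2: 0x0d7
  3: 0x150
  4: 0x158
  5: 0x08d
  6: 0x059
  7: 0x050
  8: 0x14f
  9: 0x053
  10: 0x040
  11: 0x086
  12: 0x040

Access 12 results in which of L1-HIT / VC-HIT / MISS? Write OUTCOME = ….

OUTCOME = VC-HIT

#0 0x11a→b17/s1 MISS; vc=[]
#1 0x116→b17/s1 L1-HIT; vc=[]
#2 0xd7→b13/s1 MISS; vc=[17]
#3 0x150→b21/s1 MISS; vc=[17,13]
#4 0x158→b21/s1 L1-HIT; vc=[17,13]
#5 0x8d→b8/s0 MISS; vc=[17,13]
#6 0x59→b5/s1 MISS; vc=[17,13,21]
#7 0x50→b5/s1 L1-HIT; vc=[17,13,21]
#8 0x14f→b20/s0 MISS; vc=[17,13,21,8]
#9 0x53→b5/s1 L1-HIT; vc=[17,13,21,8]
#10 0x40→b4/s0 MISS; vc=[17,13,21,8,20]
#11 0x86→b8/s0 VC-HIT; vc=[17,13,21,4,20]
#12 0x40→b4/s0 VC-HIT; vc=[17,13,21,8,20]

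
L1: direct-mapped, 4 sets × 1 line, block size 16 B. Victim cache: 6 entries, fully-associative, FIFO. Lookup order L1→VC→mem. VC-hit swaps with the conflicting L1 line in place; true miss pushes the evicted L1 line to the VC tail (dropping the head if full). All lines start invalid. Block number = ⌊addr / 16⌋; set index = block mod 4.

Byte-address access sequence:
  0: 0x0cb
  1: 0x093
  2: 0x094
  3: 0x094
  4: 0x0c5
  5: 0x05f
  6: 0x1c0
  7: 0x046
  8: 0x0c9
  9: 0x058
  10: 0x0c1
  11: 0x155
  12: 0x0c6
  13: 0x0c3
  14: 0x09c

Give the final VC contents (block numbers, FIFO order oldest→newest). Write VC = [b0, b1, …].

VC = [21, 4, 28, 5]

  [0] addr=0xcb blk=12 s=0: MISS | VC []
  [1] addr=0x93 blk=9 s=1: MISS | VC []
  [2] addr=0x94 blk=9 s=1: L1-HIT | VC []
  [3] addr=0x94 blk=9 s=1: L1-HIT | VC []
  [4] addr=0xc5 blk=12 s=0: L1-HIT | VC []
  [5] addr=0x5f blk=5 s=1: MISS | VC [9]
  [6] addr=0x1c0 blk=28 s=0: MISS | VC [9, 12]
  [7] addr=0x46 blk=4 s=0: MISS | VC [9, 12, 28]
  [8] addr=0xc9 blk=12 s=0: VC-HIT | VC [9, 4, 28]
  [9] addr=0x58 blk=5 s=1: L1-HIT | VC [9, 4, 28]
  [10] addr=0xc1 blk=12 s=0: L1-HIT | VC [9, 4, 28]
  [11] addr=0x155 blk=21 s=1: MISS | VC [9, 4, 28, 5]
  [12] addr=0xc6 blk=12 s=0: L1-HIT | VC [9, 4, 28, 5]
  [13] addr=0xc3 blk=12 s=0: L1-HIT | VC [9, 4, 28, 5]
  [14] addr=0x9c blk=9 s=1: VC-HIT | VC [21, 4, 28, 5]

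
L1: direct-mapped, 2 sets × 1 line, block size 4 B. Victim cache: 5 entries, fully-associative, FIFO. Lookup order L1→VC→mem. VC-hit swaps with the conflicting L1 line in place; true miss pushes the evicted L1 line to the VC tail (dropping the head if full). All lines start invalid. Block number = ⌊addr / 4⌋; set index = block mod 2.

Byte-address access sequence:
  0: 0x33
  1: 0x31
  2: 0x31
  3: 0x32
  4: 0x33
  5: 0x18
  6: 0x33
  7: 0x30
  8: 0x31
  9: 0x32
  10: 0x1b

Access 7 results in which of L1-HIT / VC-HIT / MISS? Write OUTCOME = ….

OUTCOME = L1-HIT

0: 0x33 (blk 12, set 0) → MISS  vc=[]
1: 0x31 (blk 12, set 0) → L1-HIT  vc=[]
2: 0x31 (blk 12, set 0) → L1-HIT  vc=[]
3: 0x32 (blk 12, set 0) → L1-HIT  vc=[]
4: 0x33 (blk 12, set 0) → L1-HIT  vc=[]
5: 0x18 (blk 6, set 0) → MISS  vc=[12]
6: 0x33 (blk 12, set 0) → VC-HIT  vc=[6]
7: 0x30 (blk 12, set 0) → L1-HIT  vc=[6]
8: 0x31 (blk 12, set 0) → L1-HIT  vc=[6]
9: 0x32 (blk 12, set 0) → L1-HIT  vc=[6]
10: 0x1b (blk 6, set 0) → VC-HIT  vc=[12]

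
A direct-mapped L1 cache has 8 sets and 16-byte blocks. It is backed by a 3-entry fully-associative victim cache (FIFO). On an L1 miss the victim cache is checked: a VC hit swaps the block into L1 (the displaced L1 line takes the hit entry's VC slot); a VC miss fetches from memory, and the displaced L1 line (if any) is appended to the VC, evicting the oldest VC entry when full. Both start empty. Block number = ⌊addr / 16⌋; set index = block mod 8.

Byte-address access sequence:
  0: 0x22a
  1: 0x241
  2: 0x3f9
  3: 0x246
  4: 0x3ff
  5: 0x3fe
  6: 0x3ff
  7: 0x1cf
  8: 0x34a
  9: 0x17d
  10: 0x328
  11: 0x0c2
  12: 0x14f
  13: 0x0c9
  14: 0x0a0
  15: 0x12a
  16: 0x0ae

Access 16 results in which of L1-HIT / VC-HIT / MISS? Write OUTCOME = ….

#0 0x22a→b34/s2 MISS; vc=[]
#1 0x241→b36/s4 MISS; vc=[]
#2 0x3f9→b63/s7 MISS; vc=[]
#3 0x246→b36/s4 L1-HIT; vc=[]
#4 0x3ff→b63/s7 L1-HIT; vc=[]
#5 0x3fe→b63/s7 L1-HIT; vc=[]
#6 0x3ff→b63/s7 L1-HIT; vc=[]
#7 0x1cf→b28/s4 MISS; vc=[36]
#8 0x34a→b52/s4 MISS; vc=[36,28]
#9 0x17d→b23/s7 MISS; vc=[36,28,63]
#10 0x328→b50/s2 MISS; vc=[28,63,34]
#11 0xc2→b12/s4 MISS; vc=[63,34,52]
#12 0x14f→b20/s4 MISS; vc=[34,52,12]
#13 0xc9→b12/s4 VC-HIT; vc=[34,52,20]
#14 0xa0→b10/s2 MISS; vc=[52,20,50]
#15 0x12a→b18/s2 MISS; vc=[20,50,10]
#16 0xae→b10/s2 VC-HIT; vc=[20,50,18]

OUTCOME = VC-HIT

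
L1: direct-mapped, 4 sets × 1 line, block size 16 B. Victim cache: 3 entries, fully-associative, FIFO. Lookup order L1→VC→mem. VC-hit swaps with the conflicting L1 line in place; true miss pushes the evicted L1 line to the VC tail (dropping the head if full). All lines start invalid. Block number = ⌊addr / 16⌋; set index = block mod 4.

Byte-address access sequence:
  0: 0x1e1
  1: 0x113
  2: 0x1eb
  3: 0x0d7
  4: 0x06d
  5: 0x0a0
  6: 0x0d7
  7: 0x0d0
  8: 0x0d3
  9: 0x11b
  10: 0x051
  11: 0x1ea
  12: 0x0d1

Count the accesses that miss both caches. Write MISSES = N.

MISSES = 7

0: 0x1e1 (blk 30, set 2) → MISS  vc=[]
1: 0x113 (blk 17, set 1) → MISS  vc=[]
2: 0x1eb (blk 30, set 2) → L1-HIT  vc=[]
3: 0xd7 (blk 13, set 1) → MISS  vc=[17]
4: 0x6d (blk 6, set 2) → MISS  vc=[17, 30]
5: 0xa0 (blk 10, set 2) → MISS  vc=[17, 30, 6]
6: 0xd7 (blk 13, set 1) → L1-HIT  vc=[17, 30, 6]
7: 0xd0 (blk 13, set 1) → L1-HIT  vc=[17, 30, 6]
8: 0xd3 (blk 13, set 1) → L1-HIT  vc=[17, 30, 6]
9: 0x11b (blk 17, set 1) → VC-HIT  vc=[13, 30, 6]
10: 0x51 (blk 5, set 1) → MISS  vc=[30, 6, 17]
11: 0x1ea (blk 30, set 2) → VC-HIT  vc=[10, 6, 17]
12: 0xd1 (blk 13, set 1) → MISS  vc=[6, 17, 5]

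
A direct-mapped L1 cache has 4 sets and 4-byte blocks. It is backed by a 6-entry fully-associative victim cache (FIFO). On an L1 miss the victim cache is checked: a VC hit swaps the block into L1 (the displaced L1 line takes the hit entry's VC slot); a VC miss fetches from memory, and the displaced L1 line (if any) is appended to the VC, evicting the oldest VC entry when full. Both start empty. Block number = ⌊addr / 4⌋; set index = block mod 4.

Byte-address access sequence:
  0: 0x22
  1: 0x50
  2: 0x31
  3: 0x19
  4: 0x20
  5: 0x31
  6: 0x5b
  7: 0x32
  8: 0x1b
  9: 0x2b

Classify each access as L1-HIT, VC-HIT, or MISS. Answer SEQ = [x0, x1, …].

SEQ = [MISS, MISS, MISS, MISS, VC-HIT, VC-HIT, MISS, L1-HIT, VC-HIT, MISS]

#0 0x22→b8/s0 MISS; vc=[]
#1 0x50→b20/s0 MISS; vc=[8]
#2 0x31→b12/s0 MISS; vc=[8,20]
#3 0x19→b6/s2 MISS; vc=[8,20]
#4 0x20→b8/s0 VC-HIT; vc=[12,20]
#5 0x31→b12/s0 VC-HIT; vc=[8,20]
#6 0x5b→b22/s2 MISS; vc=[8,20,6]
#7 0x32→b12/s0 L1-HIT; vc=[8,20,6]
#8 0x1b→b6/s2 VC-HIT; vc=[8,20,22]
#9 0x2b→b10/s2 MISS; vc=[8,20,22,6]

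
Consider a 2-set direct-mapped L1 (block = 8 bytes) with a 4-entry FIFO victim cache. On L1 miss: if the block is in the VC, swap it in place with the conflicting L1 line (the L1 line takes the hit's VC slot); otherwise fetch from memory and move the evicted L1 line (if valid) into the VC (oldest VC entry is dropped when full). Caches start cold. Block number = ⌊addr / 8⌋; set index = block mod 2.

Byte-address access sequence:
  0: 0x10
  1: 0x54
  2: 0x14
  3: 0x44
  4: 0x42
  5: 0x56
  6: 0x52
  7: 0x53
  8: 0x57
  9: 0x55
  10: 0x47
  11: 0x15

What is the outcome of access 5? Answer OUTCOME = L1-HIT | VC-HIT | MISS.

OUTCOME = VC-HIT

  [0] addr=0x10 blk=2 s=0: MISS | VC []
  [1] addr=0x54 blk=10 s=0: MISS | VC [2]
  [2] addr=0x14 blk=2 s=0: VC-HIT | VC [10]
  [3] addr=0x44 blk=8 s=0: MISS | VC [10, 2]
  [4] addr=0x42 blk=8 s=0: L1-HIT | VC [10, 2]
  [5] addr=0x56 blk=10 s=0: VC-HIT | VC [8, 2]
  [6] addr=0x52 blk=10 s=0: L1-HIT | VC [8, 2]
  [7] addr=0x53 blk=10 s=0: L1-HIT | VC [8, 2]
  [8] addr=0x57 blk=10 s=0: L1-HIT | VC [8, 2]
  [9] addr=0x55 blk=10 s=0: L1-HIT | VC [8, 2]
  [10] addr=0x47 blk=8 s=0: VC-HIT | VC [10, 2]
  [11] addr=0x15 blk=2 s=0: VC-HIT | VC [10, 8]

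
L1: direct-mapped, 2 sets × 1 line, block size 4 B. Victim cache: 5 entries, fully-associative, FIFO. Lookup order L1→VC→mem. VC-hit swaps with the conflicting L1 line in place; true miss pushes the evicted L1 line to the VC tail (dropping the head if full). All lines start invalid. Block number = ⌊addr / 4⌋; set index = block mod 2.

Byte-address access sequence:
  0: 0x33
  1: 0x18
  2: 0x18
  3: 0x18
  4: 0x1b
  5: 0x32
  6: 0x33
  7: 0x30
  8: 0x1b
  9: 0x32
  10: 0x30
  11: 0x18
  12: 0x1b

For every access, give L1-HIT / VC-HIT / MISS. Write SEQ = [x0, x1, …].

SEQ = [MISS, MISS, L1-HIT, L1-HIT, L1-HIT, VC-HIT, L1-HIT, L1-HIT, VC-HIT, VC-HIT, L1-HIT, VC-HIT, L1-HIT]

#0 0x33→b12/s0 MISS; vc=[]
#1 0x18→b6/s0 MISS; vc=[12]
#2 0x18→b6/s0 L1-HIT; vc=[12]
#3 0x18→b6/s0 L1-HIT; vc=[12]
#4 0x1b→b6/s0 L1-HIT; vc=[12]
#5 0x32→b12/s0 VC-HIT; vc=[6]
#6 0x33→b12/s0 L1-HIT; vc=[6]
#7 0x30→b12/s0 L1-HIT; vc=[6]
#8 0x1b→b6/s0 VC-HIT; vc=[12]
#9 0x32→b12/s0 VC-HIT; vc=[6]
#10 0x30→b12/s0 L1-HIT; vc=[6]
#11 0x18→b6/s0 VC-HIT; vc=[12]
#12 0x1b→b6/s0 L1-HIT; vc=[12]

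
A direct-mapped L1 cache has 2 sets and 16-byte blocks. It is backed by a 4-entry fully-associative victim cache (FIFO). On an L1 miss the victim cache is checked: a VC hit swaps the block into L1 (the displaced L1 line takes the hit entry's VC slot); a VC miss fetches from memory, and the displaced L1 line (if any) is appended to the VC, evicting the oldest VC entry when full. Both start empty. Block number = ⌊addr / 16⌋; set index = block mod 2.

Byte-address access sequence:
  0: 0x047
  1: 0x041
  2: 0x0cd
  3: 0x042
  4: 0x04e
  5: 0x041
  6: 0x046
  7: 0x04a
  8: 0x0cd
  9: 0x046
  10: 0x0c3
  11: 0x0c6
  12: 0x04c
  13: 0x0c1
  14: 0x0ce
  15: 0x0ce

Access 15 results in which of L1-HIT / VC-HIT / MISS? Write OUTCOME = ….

OUTCOME = L1-HIT

0: 0x47 (blk 4, set 0) → MISS  vc=[]
1: 0x41 (blk 4, set 0) → L1-HIT  vc=[]
2: 0xcd (blk 12, set 0) → MISS  vc=[4]
3: 0x42 (blk 4, set 0) → VC-HIT  vc=[12]
4: 0x4e (blk 4, set 0) → L1-HIT  vc=[12]
5: 0x41 (blk 4, set 0) → L1-HIT  vc=[12]
6: 0x46 (blk 4, set 0) → L1-HIT  vc=[12]
7: 0x4a (blk 4, set 0) → L1-HIT  vc=[12]
8: 0xcd (blk 12, set 0) → VC-HIT  vc=[4]
9: 0x46 (blk 4, set 0) → VC-HIT  vc=[12]
10: 0xc3 (blk 12, set 0) → VC-HIT  vc=[4]
11: 0xc6 (blk 12, set 0) → L1-HIT  vc=[4]
12: 0x4c (blk 4, set 0) → VC-HIT  vc=[12]
13: 0xc1 (blk 12, set 0) → VC-HIT  vc=[4]
14: 0xce (blk 12, set 0) → L1-HIT  vc=[4]
15: 0xce (blk 12, set 0) → L1-HIT  vc=[4]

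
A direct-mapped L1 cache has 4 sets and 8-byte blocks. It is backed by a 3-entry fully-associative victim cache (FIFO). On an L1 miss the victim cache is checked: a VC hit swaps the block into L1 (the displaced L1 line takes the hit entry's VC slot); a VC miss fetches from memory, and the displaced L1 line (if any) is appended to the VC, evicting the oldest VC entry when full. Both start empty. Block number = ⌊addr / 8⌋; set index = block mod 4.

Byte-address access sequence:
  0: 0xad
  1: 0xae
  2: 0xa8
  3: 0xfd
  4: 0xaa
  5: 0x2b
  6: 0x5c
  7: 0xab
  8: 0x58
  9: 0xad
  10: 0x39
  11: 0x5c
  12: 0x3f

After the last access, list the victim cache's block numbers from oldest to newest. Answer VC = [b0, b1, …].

VC = [5, 31, 11]

0: 0xad (blk 21, set 1) → MISS  vc=[]
1: 0xae (blk 21, set 1) → L1-HIT  vc=[]
2: 0xa8 (blk 21, set 1) → L1-HIT  vc=[]
3: 0xfd (blk 31, set 3) → MISS  vc=[]
4: 0xaa (blk 21, set 1) → L1-HIT  vc=[]
5: 0x2b (blk 5, set 1) → MISS  vc=[21]
6: 0x5c (blk 11, set 3) → MISS  vc=[21, 31]
7: 0xab (blk 21, set 1) → VC-HIT  vc=[5, 31]
8: 0x58 (blk 11, set 3) → L1-HIT  vc=[5, 31]
9: 0xad (blk 21, set 1) → L1-HIT  vc=[5, 31]
10: 0x39 (blk 7, set 3) → MISS  vc=[5, 31, 11]
11: 0x5c (blk 11, set 3) → VC-HIT  vc=[5, 31, 7]
12: 0x3f (blk 7, set 3) → VC-HIT  vc=[5, 31, 11]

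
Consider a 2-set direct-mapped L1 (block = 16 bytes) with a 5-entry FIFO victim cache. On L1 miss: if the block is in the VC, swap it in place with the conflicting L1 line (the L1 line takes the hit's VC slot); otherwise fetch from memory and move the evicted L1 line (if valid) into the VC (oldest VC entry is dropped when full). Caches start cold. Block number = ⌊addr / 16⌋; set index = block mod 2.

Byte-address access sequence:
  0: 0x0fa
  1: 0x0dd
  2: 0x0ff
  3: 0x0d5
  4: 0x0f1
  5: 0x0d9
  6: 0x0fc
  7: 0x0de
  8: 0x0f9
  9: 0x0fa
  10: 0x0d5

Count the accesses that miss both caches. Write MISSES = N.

#0 0xfa→b15/s1 MISS; vc=[]
#1 0xdd→b13/s1 MISS; vc=[15]
#2 0xff→b15/s1 VC-HIT; vc=[13]
#3 0xd5→b13/s1 VC-HIT; vc=[15]
#4 0xf1→b15/s1 VC-HIT; vc=[13]
#5 0xd9→b13/s1 VC-HIT; vc=[15]
#6 0xfc→b15/s1 VC-HIT; vc=[13]
#7 0xde→b13/s1 VC-HIT; vc=[15]
#8 0xf9→b15/s1 VC-HIT; vc=[13]
#9 0xfa→b15/s1 L1-HIT; vc=[13]
#10 0xd5→b13/s1 VC-HIT; vc=[15]

MISSES = 2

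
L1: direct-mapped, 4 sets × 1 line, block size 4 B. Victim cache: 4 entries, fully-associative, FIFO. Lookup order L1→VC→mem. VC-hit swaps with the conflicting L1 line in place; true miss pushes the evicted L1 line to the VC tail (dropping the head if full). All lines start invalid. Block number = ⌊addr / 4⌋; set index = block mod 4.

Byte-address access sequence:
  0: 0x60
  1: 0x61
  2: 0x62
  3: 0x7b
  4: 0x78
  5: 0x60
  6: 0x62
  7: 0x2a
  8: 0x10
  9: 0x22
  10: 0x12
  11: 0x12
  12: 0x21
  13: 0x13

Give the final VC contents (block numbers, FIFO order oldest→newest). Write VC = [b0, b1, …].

0: 0x60 (blk 24, set 0) → MISS  vc=[]
1: 0x61 (blk 24, set 0) → L1-HIT  vc=[]
2: 0x62 (blk 24, set 0) → L1-HIT  vc=[]
3: 0x7b (blk 30, set 2) → MISS  vc=[]
4: 0x78 (blk 30, set 2) → L1-HIT  vc=[]
5: 0x60 (blk 24, set 0) → L1-HIT  vc=[]
6: 0x62 (blk 24, set 0) → L1-HIT  vc=[]
7: 0x2a (blk 10, set 2) → MISS  vc=[30]
8: 0x10 (blk 4, set 0) → MISS  vc=[30, 24]
9: 0x22 (blk 8, set 0) → MISS  vc=[30, 24, 4]
10: 0x12 (blk 4, set 0) → VC-HIT  vc=[30, 24, 8]
11: 0x12 (blk 4, set 0) → L1-HIT  vc=[30, 24, 8]
12: 0x21 (blk 8, set 0) → VC-HIT  vc=[30, 24, 4]
13: 0x13 (blk 4, set 0) → VC-HIT  vc=[30, 24, 8]

VC = [30, 24, 8]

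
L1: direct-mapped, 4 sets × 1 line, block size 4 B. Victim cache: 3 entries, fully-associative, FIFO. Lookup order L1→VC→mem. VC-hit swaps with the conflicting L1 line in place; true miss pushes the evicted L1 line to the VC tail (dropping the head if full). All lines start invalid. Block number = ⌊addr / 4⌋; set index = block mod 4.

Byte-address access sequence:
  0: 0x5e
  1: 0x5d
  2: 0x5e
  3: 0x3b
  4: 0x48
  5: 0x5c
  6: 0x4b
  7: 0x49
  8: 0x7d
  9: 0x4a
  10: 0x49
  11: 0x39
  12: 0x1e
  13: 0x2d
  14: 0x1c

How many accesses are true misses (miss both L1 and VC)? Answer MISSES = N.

0: 0x5e (blk 23, set 3) → MISS  vc=[]
1: 0x5d (blk 23, set 3) → L1-HIT  vc=[]
2: 0x5e (blk 23, set 3) → L1-HIT  vc=[]
3: 0x3b (blk 14, set 2) → MISS  vc=[]
4: 0x48 (blk 18, set 2) → MISS  vc=[14]
5: 0x5c (blk 23, set 3) → L1-HIT  vc=[14]
6: 0x4b (blk 18, set 2) → L1-HIT  vc=[14]
7: 0x49 (blk 18, set 2) → L1-HIT  vc=[14]
8: 0x7d (blk 31, set 3) → MISS  vc=[14, 23]
9: 0x4a (blk 18, set 2) → L1-HIT  vc=[14, 23]
10: 0x49 (blk 18, set 2) → L1-HIT  vc=[14, 23]
11: 0x39 (blk 14, set 2) → VC-HIT  vc=[18, 23]
12: 0x1e (blk 7, set 3) → MISS  vc=[18, 23, 31]
13: 0x2d (blk 11, set 3) → MISS  vc=[23, 31, 7]
14: 0x1c (blk 7, set 3) → VC-HIT  vc=[23, 31, 11]

MISSES = 6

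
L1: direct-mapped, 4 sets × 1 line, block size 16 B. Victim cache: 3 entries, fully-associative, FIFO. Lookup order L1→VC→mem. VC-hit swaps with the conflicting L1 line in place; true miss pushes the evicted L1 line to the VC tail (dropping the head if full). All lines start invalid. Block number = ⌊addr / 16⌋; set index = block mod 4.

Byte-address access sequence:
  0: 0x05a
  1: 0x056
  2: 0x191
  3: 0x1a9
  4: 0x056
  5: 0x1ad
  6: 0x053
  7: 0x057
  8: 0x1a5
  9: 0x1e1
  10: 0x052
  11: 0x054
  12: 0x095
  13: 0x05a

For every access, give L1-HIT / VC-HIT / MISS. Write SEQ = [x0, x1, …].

SEQ = [MISS, L1-HIT, MISS, MISS, VC-HIT, L1-HIT, L1-HIT, L1-HIT, L1-HIT, MISS, L1-HIT, L1-HIT, MISS, VC-HIT]

#0 0x5a→b5/s1 MISS; vc=[]
#1 0x56→b5/s1 L1-HIT; vc=[]
#2 0x191→b25/s1 MISS; vc=[5]
#3 0x1a9→b26/s2 MISS; vc=[5]
#4 0x56→b5/s1 VC-HIT; vc=[25]
#5 0x1ad→b26/s2 L1-HIT; vc=[25]
#6 0x53→b5/s1 L1-HIT; vc=[25]
#7 0x57→b5/s1 L1-HIT; vc=[25]
#8 0x1a5→b26/s2 L1-HIT; vc=[25]
#9 0x1e1→b30/s2 MISS; vc=[25,26]
#10 0x52→b5/s1 L1-HIT; vc=[25,26]
#11 0x54→b5/s1 L1-HIT; vc=[25,26]
#12 0x95→b9/s1 MISS; vc=[25,26,5]
#13 0x5a→b5/s1 VC-HIT; vc=[25,26,9]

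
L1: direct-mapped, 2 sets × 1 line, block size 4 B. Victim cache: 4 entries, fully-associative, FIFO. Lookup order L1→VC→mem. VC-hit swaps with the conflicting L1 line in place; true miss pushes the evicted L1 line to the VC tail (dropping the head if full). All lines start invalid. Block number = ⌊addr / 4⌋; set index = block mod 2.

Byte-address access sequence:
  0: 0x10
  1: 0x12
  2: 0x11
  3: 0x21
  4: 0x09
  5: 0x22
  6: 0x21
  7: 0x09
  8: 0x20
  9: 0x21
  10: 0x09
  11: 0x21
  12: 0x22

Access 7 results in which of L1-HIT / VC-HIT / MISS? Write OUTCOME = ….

#0 0x10→b4/s0 MISS; vc=[]
#1 0x12→b4/s0 L1-HIT; vc=[]
#2 0x11→b4/s0 L1-HIT; vc=[]
#3 0x21→b8/s0 MISS; vc=[4]
#4 0x9→b2/s0 MISS; vc=[4,8]
#5 0x22→b8/s0 VC-HIT; vc=[4,2]
#6 0x21→b8/s0 L1-HIT; vc=[4,2]
#7 0x9→b2/s0 VC-HIT; vc=[4,8]
#8 0x20→b8/s0 VC-HIT; vc=[4,2]
#9 0x21→b8/s0 L1-HIT; vc=[4,2]
#10 0x9→b2/s0 VC-HIT; vc=[4,8]
#11 0x21→b8/s0 VC-HIT; vc=[4,2]
#12 0x22→b8/s0 L1-HIT; vc=[4,2]

OUTCOME = VC-HIT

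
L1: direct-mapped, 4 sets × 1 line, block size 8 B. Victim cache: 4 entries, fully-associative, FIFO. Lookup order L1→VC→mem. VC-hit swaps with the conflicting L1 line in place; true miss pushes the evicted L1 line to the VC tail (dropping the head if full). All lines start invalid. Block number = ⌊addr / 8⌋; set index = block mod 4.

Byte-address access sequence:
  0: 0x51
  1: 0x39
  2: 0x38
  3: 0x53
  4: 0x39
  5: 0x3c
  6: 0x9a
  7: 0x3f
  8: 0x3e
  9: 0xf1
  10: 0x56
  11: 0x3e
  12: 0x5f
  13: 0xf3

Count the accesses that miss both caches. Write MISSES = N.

MISSES = 5

  [0] addr=0x51 blk=10 s=2: MISS | VC []
  [1] addr=0x39 blk=7 s=3: MISS | VC []
  [2] addr=0x38 blk=7 s=3: L1-HIT | VC []
  [3] addr=0x53 blk=10 s=2: L1-HIT | VC []
  [4] addr=0x39 blk=7 s=3: L1-HIT | VC []
  [5] addr=0x3c blk=7 s=3: L1-HIT | VC []
  [6] addr=0x9a blk=19 s=3: MISS | VC [7]
  [7] addr=0x3f blk=7 s=3: VC-HIT | VC [19]
  [8] addr=0x3e blk=7 s=3: L1-HIT | VC [19]
  [9] addr=0xf1 blk=30 s=2: MISS | VC [19, 10]
  [10] addr=0x56 blk=10 s=2: VC-HIT | VC [19, 30]
  [11] addr=0x3e blk=7 s=3: L1-HIT | VC [19, 30]
  [12] addr=0x5f blk=11 s=3: MISS | VC [19, 30, 7]
  [13] addr=0xf3 blk=30 s=2: VC-HIT | VC [19, 10, 7]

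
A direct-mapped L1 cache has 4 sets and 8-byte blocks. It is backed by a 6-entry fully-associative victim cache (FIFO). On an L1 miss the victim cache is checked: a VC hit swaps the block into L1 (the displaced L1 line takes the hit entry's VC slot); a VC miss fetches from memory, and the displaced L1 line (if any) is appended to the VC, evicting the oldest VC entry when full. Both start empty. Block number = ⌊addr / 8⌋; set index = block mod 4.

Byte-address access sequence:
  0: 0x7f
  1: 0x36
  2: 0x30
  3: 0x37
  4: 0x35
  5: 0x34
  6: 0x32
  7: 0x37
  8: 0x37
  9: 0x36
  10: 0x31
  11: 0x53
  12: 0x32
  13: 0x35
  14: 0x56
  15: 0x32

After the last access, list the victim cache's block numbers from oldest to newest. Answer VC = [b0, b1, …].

VC = [10]

  [0] addr=0x7f blk=15 s=3: MISS | VC []
  [1] addr=0x36 blk=6 s=2: MISS | VC []
  [2] addr=0x30 blk=6 s=2: L1-HIT | VC []
  [3] addr=0x37 blk=6 s=2: L1-HIT | VC []
  [4] addr=0x35 blk=6 s=2: L1-HIT | VC []
  [5] addr=0x34 blk=6 s=2: L1-HIT | VC []
  [6] addr=0x32 blk=6 s=2: L1-HIT | VC []
  [7] addr=0x37 blk=6 s=2: L1-HIT | VC []
  [8] addr=0x37 blk=6 s=2: L1-HIT | VC []
  [9] addr=0x36 blk=6 s=2: L1-HIT | VC []
  [10] addr=0x31 blk=6 s=2: L1-HIT | VC []
  [11] addr=0x53 blk=10 s=2: MISS | VC [6]
  [12] addr=0x32 blk=6 s=2: VC-HIT | VC [10]
  [13] addr=0x35 blk=6 s=2: L1-HIT | VC [10]
  [14] addr=0x56 blk=10 s=2: VC-HIT | VC [6]
  [15] addr=0x32 blk=6 s=2: VC-HIT | VC [10]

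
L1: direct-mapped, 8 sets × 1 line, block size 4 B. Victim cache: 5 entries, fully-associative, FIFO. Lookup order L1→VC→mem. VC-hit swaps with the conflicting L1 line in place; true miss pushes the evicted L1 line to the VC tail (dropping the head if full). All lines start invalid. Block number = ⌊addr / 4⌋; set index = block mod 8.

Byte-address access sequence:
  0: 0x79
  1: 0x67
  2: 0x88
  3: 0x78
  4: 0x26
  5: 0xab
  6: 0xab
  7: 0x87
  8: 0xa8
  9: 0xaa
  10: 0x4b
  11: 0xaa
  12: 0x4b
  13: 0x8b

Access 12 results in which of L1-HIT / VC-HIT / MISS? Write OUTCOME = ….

OUTCOME = VC-HIT

0: 0x79 (blk 30, set 6) → MISS  vc=[]
1: 0x67 (blk 25, set 1) → MISS  vc=[]
2: 0x88 (blk 34, set 2) → MISS  vc=[]
3: 0x78 (blk 30, set 6) → L1-HIT  vc=[]
4: 0x26 (blk 9, set 1) → MISS  vc=[25]
5: 0xab (blk 42, set 2) → MISS  vc=[25, 34]
6: 0xab (blk 42, set 2) → L1-HIT  vc=[25, 34]
7: 0x87 (blk 33, set 1) → MISS  vc=[25, 34, 9]
8: 0xa8 (blk 42, set 2) → L1-HIT  vc=[25, 34, 9]
9: 0xaa (blk 42, set 2) → L1-HIT  vc=[25, 34, 9]
10: 0x4b (blk 18, set 2) → MISS  vc=[25, 34, 9, 42]
11: 0xaa (blk 42, set 2) → VC-HIT  vc=[25, 34, 9, 18]
12: 0x4b (blk 18, set 2) → VC-HIT  vc=[25, 34, 9, 42]
13: 0x8b (blk 34, set 2) → VC-HIT  vc=[25, 18, 9, 42]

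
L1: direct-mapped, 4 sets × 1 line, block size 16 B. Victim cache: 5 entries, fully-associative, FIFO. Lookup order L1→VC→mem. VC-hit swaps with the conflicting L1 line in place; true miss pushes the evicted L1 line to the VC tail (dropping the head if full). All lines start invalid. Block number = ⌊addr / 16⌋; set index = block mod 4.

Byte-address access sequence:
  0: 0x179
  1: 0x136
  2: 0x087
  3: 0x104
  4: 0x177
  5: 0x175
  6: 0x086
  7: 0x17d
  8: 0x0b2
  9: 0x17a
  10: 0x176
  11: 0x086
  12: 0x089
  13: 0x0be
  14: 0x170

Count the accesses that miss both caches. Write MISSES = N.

MISSES = 5

#0 0x179→b23/s3 MISS; vc=[]
#1 0x136→b19/s3 MISS; vc=[23]
#2 0x87→b8/s0 MISS; vc=[23]
#3 0x104→b16/s0 MISS; vc=[23,8]
#4 0x177→b23/s3 VC-HIT; vc=[19,8]
#5 0x175→b23/s3 L1-HIT; vc=[19,8]
#6 0x86→b8/s0 VC-HIT; vc=[19,16]
#7 0x17d→b23/s3 L1-HIT; vc=[19,16]
#8 0xb2→b11/s3 MISS; vc=[19,16,23]
#9 0x17a→b23/s3 VC-HIT; vc=[19,16,11]
#10 0x176→b23/s3 L1-HIT; vc=[19,16,11]
#11 0x86→b8/s0 L1-HIT; vc=[19,16,11]
#12 0x89→b8/s0 L1-HIT; vc=[19,16,11]
#13 0xbe→b11/s3 VC-HIT; vc=[19,16,23]
#14 0x170→b23/s3 VC-HIT; vc=[19,16,11]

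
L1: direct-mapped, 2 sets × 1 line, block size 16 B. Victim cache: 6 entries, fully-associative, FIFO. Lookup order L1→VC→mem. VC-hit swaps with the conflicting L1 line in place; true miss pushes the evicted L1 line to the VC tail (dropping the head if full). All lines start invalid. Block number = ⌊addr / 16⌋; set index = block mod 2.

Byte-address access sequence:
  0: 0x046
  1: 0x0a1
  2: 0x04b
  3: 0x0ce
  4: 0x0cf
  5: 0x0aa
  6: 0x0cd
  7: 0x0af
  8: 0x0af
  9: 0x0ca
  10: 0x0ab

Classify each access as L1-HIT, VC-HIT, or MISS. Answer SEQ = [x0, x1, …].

0: 0x46 (blk 4, set 0) → MISS  vc=[]
1: 0xa1 (blk 10, set 0) → MISS  vc=[4]
2: 0x4b (blk 4, set 0) → VC-HIT  vc=[10]
3: 0xce (blk 12, set 0) → MISS  vc=[10, 4]
4: 0xcf (blk 12, set 0) → L1-HIT  vc=[10, 4]
5: 0xaa (blk 10, set 0) → VC-HIT  vc=[12, 4]
6: 0xcd (blk 12, set 0) → VC-HIT  vc=[10, 4]
7: 0xaf (blk 10, set 0) → VC-HIT  vc=[12, 4]
8: 0xaf (blk 10, set 0) → L1-HIT  vc=[12, 4]
9: 0xca (blk 12, set 0) → VC-HIT  vc=[10, 4]
10: 0xab (blk 10, set 0) → VC-HIT  vc=[12, 4]

SEQ = [MISS, MISS, VC-HIT, MISS, L1-HIT, VC-HIT, VC-HIT, VC-HIT, L1-HIT, VC-HIT, VC-HIT]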